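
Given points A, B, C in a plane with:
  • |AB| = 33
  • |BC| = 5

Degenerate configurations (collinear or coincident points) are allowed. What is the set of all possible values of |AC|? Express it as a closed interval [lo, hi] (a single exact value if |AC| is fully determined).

|AB| ∈ {33}
|BC| ∈ {5}
|AC| ∈ [28, 38]

|AC| ∈ [28, 38]  (≈ [28.0000, 38.0000])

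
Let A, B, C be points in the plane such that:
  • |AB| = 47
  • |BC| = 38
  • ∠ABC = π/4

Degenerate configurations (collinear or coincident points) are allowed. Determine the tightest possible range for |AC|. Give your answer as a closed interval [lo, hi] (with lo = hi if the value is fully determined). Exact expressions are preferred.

|AC| = √(3653 - 1786·√(2))  (≈ 33.5740)

|AB| ∈ {47}
|BC| ∈ {38}
|AC| ∈ {√(3653 - 1786·√(2))}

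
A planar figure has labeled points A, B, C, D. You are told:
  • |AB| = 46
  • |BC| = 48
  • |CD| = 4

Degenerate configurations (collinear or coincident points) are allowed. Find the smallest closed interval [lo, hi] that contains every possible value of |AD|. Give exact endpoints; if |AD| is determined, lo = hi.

|AD| ∈ [0, 98]  (≈ [0.0000, 98.0000])

|AB| ∈ {46}
|BC| ∈ {48}
|CD| ∈ {4}
|AC| ∈ [2, 94]
|BD| ∈ [44, 52]
|AD| ∈ [0, 98]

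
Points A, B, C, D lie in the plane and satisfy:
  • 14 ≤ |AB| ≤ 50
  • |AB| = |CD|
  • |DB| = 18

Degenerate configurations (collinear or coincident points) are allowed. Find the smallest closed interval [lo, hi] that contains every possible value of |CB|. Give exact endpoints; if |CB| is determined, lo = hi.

|AB| ∈ [14, 50]
|BD| ∈ {18}
|CD| ∈ [14, 50]
|AD| ∈ [0, 68]
|BC| ∈ [0, 68]
|AC| ∈ [0, 118]

|CB| ∈ [0, 68]  (≈ [0.0000, 68.0000])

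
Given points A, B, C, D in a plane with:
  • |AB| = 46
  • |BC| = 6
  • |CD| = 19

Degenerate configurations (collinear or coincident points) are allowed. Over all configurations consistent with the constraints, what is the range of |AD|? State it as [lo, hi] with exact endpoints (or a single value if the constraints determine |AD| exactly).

|AB| ∈ {46}
|BC| ∈ {6}
|CD| ∈ {19}
|AC| ∈ [40, 52]
|BD| ∈ [13, 25]
|AD| ∈ [21, 71]

|AD| ∈ [21, 71]  (≈ [21.0000, 71.0000])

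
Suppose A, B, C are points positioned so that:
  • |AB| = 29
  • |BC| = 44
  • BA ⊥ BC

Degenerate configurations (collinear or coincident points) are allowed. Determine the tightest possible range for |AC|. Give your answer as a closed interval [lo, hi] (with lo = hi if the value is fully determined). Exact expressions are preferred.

|AB| ∈ {29}
|BC| ∈ {44}
|AC| ∈ {√(2777)}

|AC| = √(2777)  (≈ 52.6972)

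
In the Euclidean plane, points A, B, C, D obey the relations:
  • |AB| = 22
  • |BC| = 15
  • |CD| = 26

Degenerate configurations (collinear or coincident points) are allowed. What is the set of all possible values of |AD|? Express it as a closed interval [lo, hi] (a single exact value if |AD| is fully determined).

|AB| ∈ {22}
|BC| ∈ {15}
|CD| ∈ {26}
|AC| ∈ [7, 37]
|BD| ∈ [11, 41]
|AD| ∈ [0, 63]

|AD| ∈ [0, 63]  (≈ [0.0000, 63.0000])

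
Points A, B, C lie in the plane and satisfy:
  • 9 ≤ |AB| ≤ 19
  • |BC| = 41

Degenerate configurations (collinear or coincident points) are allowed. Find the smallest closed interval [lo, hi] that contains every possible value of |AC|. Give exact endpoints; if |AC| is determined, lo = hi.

|AC| ∈ [22, 60]  (≈ [22.0000, 60.0000])

|AB| ∈ [9, 19]
|BC| ∈ {41}
|AC| ∈ [22, 60]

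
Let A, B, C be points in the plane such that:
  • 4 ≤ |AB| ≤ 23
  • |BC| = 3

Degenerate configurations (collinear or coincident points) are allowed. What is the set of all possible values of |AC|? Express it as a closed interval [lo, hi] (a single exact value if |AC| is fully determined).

|AB| ∈ [4, 23]
|BC| ∈ {3}
|AC| ∈ [1, 26]

|AC| ∈ [1, 26]  (≈ [1.0000, 26.0000])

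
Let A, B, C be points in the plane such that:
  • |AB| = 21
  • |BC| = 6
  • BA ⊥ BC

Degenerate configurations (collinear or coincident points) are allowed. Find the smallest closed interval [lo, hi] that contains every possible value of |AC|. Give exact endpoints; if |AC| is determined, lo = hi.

|AB| ∈ {21}
|BC| ∈ {6}
|AC| ∈ {3·√(53)}

|AC| = 3·√(53)  (≈ 21.8403)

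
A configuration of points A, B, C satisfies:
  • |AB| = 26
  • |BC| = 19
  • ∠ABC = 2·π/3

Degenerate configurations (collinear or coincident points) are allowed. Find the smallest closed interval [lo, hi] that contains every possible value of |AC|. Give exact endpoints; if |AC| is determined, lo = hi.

|AB| ∈ {26}
|BC| ∈ {19}
|AC| ∈ {√(1531)}

|AC| = √(1531)  (≈ 39.1280)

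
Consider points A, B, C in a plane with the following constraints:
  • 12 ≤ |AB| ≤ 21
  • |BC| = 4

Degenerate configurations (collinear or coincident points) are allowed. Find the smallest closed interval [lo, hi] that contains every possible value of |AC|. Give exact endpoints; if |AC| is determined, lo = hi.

|AB| ∈ [12, 21]
|BC| ∈ {4}
|AC| ∈ [8, 25]

|AC| ∈ [8, 25]  (≈ [8.0000, 25.0000])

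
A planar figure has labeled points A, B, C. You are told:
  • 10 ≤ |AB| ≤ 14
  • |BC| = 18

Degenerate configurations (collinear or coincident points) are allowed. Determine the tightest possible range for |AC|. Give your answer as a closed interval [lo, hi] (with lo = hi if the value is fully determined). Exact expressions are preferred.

|AB| ∈ [10, 14]
|BC| ∈ {18}
|AC| ∈ [4, 32]

|AC| ∈ [4, 32]  (≈ [4.0000, 32.0000])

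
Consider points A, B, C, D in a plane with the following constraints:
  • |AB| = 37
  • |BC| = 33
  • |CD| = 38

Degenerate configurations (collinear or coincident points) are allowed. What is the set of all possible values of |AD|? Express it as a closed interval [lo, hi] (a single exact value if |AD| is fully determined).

|AD| ∈ [0, 108]  (≈ [0.0000, 108.0000])

|AB| ∈ {37}
|BC| ∈ {33}
|CD| ∈ {38}
|AC| ∈ [4, 70]
|BD| ∈ [5, 71]
|AD| ∈ [0, 108]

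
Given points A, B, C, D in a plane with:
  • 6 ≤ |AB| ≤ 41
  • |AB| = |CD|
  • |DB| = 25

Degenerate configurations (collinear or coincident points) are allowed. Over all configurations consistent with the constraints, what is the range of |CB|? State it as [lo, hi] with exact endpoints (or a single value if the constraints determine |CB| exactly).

|CB| ∈ [0, 66]  (≈ [0.0000, 66.0000])

|AB| ∈ [6, 41]
|BD| ∈ {25}
|CD| ∈ [6, 41]
|AD| ∈ [0, 66]
|BC| ∈ [0, 66]
|AC| ∈ [0, 107]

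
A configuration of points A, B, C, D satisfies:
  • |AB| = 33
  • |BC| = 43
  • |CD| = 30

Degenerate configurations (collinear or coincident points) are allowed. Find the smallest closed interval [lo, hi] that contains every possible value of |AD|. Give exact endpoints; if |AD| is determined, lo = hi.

|AD| ∈ [0, 106]  (≈ [0.0000, 106.0000])

|AB| ∈ {33}
|BC| ∈ {43}
|CD| ∈ {30}
|AC| ∈ [10, 76]
|BD| ∈ [13, 73]
|AD| ∈ [0, 106]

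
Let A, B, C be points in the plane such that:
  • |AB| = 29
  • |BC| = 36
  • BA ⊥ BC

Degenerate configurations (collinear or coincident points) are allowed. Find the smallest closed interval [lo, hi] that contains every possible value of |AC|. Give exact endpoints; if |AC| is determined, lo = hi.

|AC| = √(2137)  (≈ 46.2277)

|AB| ∈ {29}
|BC| ∈ {36}
|AC| ∈ {√(2137)}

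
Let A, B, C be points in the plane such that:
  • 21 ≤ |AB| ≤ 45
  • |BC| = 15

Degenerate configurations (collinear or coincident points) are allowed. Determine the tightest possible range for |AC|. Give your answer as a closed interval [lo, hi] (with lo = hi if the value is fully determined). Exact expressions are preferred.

|AC| ∈ [6, 60]  (≈ [6.0000, 60.0000])

|AB| ∈ [21, 45]
|BC| ∈ {15}
|AC| ∈ [6, 60]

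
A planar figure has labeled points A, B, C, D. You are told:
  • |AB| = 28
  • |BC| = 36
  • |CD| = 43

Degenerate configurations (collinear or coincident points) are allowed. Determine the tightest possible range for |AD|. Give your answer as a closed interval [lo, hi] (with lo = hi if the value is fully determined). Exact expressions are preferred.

|AD| ∈ [0, 107]  (≈ [0.0000, 107.0000])

|AB| ∈ {28}
|BC| ∈ {36}
|CD| ∈ {43}
|AC| ∈ [8, 64]
|BD| ∈ [7, 79]
|AD| ∈ [0, 107]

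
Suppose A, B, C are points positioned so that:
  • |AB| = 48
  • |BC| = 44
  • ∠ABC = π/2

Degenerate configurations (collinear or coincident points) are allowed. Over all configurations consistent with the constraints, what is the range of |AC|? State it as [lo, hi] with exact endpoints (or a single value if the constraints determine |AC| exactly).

|AB| ∈ {48}
|BC| ∈ {44}
|AC| ∈ {4·√(265)}

|AC| = 4·√(265)  (≈ 65.1153)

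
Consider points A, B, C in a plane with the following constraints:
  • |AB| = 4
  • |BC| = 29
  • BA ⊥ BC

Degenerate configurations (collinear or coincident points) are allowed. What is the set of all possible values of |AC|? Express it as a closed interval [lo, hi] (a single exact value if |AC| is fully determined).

|AB| ∈ {4}
|BC| ∈ {29}
|AC| ∈ {√(857)}

|AC| = √(857)  (≈ 29.2746)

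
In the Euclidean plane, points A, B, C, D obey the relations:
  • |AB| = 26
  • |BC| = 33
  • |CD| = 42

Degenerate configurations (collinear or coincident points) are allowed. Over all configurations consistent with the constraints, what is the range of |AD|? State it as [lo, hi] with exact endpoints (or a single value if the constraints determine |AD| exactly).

|AB| ∈ {26}
|BC| ∈ {33}
|CD| ∈ {42}
|AC| ∈ [7, 59]
|BD| ∈ [9, 75]
|AD| ∈ [0, 101]

|AD| ∈ [0, 101]  (≈ [0.0000, 101.0000])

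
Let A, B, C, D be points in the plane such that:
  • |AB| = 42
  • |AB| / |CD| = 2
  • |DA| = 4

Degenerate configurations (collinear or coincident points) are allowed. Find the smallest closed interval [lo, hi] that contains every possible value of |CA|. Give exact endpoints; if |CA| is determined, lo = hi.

|CA| ∈ [17, 25]  (≈ [17.0000, 25.0000])

|AB| ∈ {42}
|AD| ∈ {4}
|CD| ∈ {21}
|BD| ∈ [38, 46]
|AC| ∈ [17, 25]
|BC| ∈ [17, 67]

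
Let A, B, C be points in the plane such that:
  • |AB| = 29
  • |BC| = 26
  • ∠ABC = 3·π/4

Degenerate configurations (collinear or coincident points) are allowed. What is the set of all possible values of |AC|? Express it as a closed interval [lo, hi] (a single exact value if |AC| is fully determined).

|AB| ∈ {29}
|BC| ∈ {26}
|AC| ∈ {√(754·√(2) + 1517)}

|AC| = √(754·√(2) + 1517)  (≈ 50.8263)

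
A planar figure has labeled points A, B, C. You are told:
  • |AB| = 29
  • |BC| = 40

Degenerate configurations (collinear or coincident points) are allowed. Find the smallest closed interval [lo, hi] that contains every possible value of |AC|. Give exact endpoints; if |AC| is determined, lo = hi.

|AC| ∈ [11, 69]  (≈ [11.0000, 69.0000])

|AB| ∈ {29}
|BC| ∈ {40}
|AC| ∈ [11, 69]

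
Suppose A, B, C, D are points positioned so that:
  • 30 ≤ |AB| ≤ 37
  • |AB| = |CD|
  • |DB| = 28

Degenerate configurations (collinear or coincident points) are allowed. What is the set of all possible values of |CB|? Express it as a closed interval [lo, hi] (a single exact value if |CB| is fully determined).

|AB| ∈ [30, 37]
|BD| ∈ {28}
|CD| ∈ [30, 37]
|AD| ∈ [2, 65]
|BC| ∈ [2, 65]
|AC| ∈ [0, 102]

|CB| ∈ [2, 65]  (≈ [2.0000, 65.0000])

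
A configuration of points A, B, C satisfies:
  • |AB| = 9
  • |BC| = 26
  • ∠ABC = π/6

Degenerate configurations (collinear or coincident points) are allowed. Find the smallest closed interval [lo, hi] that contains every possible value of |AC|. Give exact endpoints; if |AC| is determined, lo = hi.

|AC| = √(757 - 234·√(3))  (≈ 18.7537)

|AB| ∈ {9}
|BC| ∈ {26}
|AC| ∈ {√(757 - 234·√(3))}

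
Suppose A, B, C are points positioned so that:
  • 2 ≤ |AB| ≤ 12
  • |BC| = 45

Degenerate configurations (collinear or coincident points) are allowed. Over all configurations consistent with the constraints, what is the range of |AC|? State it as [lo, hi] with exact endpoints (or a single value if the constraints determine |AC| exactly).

|AC| ∈ [33, 57]  (≈ [33.0000, 57.0000])

|AB| ∈ [2, 12]
|BC| ∈ {45}
|AC| ∈ [33, 57]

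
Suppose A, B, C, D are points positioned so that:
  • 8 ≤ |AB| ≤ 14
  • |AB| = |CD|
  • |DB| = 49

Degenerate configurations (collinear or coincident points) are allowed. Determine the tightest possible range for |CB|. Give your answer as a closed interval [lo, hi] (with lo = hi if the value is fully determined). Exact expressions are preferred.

|AB| ∈ [8, 14]
|BD| ∈ {49}
|CD| ∈ [8, 14]
|AD| ∈ [35, 63]
|BC| ∈ [35, 63]
|AC| ∈ [21, 77]

|CB| ∈ [35, 63]  (≈ [35.0000, 63.0000])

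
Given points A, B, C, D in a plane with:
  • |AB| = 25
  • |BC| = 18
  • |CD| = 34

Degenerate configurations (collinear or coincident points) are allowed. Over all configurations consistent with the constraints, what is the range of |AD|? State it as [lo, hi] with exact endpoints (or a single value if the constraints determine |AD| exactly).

|AD| ∈ [0, 77]  (≈ [0.0000, 77.0000])

|AB| ∈ {25}
|BC| ∈ {18}
|CD| ∈ {34}
|AC| ∈ [7, 43]
|BD| ∈ [16, 52]
|AD| ∈ [0, 77]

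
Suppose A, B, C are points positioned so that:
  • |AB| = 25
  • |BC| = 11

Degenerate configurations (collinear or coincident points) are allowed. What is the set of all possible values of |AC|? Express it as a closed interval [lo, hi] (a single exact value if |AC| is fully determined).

|AC| ∈ [14, 36]  (≈ [14.0000, 36.0000])

|AB| ∈ {25}
|BC| ∈ {11}
|AC| ∈ [14, 36]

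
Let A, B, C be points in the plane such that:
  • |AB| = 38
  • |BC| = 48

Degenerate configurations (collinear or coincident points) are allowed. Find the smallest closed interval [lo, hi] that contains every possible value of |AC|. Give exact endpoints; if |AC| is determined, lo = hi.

|AC| ∈ [10, 86]  (≈ [10.0000, 86.0000])

|AB| ∈ {38}
|BC| ∈ {48}
|AC| ∈ [10, 86]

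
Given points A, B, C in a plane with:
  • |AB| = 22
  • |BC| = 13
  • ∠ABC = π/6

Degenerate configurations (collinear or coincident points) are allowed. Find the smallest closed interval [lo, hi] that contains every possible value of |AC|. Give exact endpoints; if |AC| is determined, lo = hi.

|AC| = √(653 - 286·√(3))  (≈ 12.5552)

|AB| ∈ {22}
|BC| ∈ {13}
|AC| ∈ {√(653 - 286·√(3))}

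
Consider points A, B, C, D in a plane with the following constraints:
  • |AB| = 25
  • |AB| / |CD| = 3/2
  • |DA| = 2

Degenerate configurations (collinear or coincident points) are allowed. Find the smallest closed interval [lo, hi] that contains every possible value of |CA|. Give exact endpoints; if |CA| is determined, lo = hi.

|AB| ∈ {25}
|AD| ∈ {2}
|CD| ∈ {50/3}
|BD| ∈ [23, 27]
|AC| ∈ [44/3, 56/3]
|BC| ∈ [19/3, 131/3]

|CA| ∈ [44/3, 56/3]  (≈ [14.6667, 18.6667])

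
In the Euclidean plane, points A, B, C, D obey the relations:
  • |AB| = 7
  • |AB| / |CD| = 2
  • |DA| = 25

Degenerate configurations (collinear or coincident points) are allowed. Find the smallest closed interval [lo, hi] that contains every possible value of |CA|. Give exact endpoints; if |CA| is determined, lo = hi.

|CA| ∈ [43/2, 57/2]  (≈ [21.5000, 28.5000])

|AB| ∈ {7}
|AD| ∈ {25}
|CD| ∈ {7/2}
|BD| ∈ [18, 32]
|AC| ∈ [43/2, 57/2]
|BC| ∈ [29/2, 71/2]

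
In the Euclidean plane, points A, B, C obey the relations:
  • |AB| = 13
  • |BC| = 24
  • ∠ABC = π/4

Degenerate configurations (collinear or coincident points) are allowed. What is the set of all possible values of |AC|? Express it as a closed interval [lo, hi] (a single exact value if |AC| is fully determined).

|AB| ∈ {13}
|BC| ∈ {24}
|AC| ∈ {√(745 - 312·√(2))}

|AC| = √(745 - 312·√(2))  (≈ 17.4289)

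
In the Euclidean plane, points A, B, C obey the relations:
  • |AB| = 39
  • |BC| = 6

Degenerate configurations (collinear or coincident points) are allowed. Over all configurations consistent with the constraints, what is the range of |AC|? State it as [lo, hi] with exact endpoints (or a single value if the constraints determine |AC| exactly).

|AC| ∈ [33, 45]  (≈ [33.0000, 45.0000])

|AB| ∈ {39}
|BC| ∈ {6}
|AC| ∈ [33, 45]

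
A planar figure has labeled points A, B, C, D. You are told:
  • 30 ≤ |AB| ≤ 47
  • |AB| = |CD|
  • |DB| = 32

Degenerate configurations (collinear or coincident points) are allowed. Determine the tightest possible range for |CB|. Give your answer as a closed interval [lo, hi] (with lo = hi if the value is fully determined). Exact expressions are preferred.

|AB| ∈ [30, 47]
|BD| ∈ {32}
|CD| ∈ [30, 47]
|AD| ∈ [0, 79]
|BC| ∈ [0, 79]
|AC| ∈ [0, 126]

|CB| ∈ [0, 79]  (≈ [0.0000, 79.0000])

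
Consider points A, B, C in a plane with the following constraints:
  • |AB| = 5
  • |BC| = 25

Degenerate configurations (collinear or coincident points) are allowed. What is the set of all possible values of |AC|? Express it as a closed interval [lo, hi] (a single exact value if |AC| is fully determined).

|AC| ∈ [20, 30]  (≈ [20.0000, 30.0000])

|AB| ∈ {5}
|BC| ∈ {25}
|AC| ∈ [20, 30]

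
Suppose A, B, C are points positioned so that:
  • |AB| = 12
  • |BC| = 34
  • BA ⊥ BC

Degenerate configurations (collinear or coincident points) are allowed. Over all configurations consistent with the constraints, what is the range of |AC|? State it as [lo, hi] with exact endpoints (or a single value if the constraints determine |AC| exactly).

|AB| ∈ {12}
|BC| ∈ {34}
|AC| ∈ {10·√(13)}

|AC| = 10·√(13)  (≈ 36.0555)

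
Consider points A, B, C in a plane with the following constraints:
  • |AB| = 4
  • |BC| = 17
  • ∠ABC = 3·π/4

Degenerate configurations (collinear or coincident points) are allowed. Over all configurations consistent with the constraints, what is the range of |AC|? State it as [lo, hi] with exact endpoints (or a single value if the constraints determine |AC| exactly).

|AC| = √(68·√(2) + 305)  (≈ 20.0291)

|AB| ∈ {4}
|BC| ∈ {17}
|AC| ∈ {√(68·√(2) + 305)}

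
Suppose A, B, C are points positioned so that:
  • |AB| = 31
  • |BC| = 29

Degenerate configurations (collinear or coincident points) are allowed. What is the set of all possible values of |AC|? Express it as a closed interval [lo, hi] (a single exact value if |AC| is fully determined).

|AC| ∈ [2, 60]  (≈ [2.0000, 60.0000])

|AB| ∈ {31}
|BC| ∈ {29}
|AC| ∈ [2, 60]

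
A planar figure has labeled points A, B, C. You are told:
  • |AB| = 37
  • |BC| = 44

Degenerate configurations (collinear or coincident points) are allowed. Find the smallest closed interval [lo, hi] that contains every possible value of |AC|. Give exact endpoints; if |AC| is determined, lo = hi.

|AB| ∈ {37}
|BC| ∈ {44}
|AC| ∈ [7, 81]

|AC| ∈ [7, 81]  (≈ [7.0000, 81.0000])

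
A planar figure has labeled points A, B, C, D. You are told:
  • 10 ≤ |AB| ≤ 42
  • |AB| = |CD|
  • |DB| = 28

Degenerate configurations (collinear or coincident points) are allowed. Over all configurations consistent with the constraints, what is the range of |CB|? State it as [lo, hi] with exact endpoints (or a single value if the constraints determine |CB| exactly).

|AB| ∈ [10, 42]
|BD| ∈ {28}
|CD| ∈ [10, 42]
|AD| ∈ [0, 70]
|BC| ∈ [0, 70]
|AC| ∈ [0, 112]

|CB| ∈ [0, 70]  (≈ [0.0000, 70.0000])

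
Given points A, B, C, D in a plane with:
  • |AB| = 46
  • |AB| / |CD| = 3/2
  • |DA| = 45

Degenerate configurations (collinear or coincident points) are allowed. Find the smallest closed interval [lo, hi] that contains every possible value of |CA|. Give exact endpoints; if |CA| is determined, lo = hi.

|CA| ∈ [43/3, 227/3]  (≈ [14.3333, 75.6667])

|AB| ∈ {46}
|AD| ∈ {45}
|CD| ∈ {92/3}
|BD| ∈ [1, 91]
|AC| ∈ [43/3, 227/3]
|BC| ∈ [0, 365/3]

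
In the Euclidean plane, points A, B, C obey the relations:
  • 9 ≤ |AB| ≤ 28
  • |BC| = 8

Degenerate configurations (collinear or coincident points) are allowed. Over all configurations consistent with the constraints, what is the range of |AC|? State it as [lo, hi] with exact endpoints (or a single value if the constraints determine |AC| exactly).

|AB| ∈ [9, 28]
|BC| ∈ {8}
|AC| ∈ [1, 36]

|AC| ∈ [1, 36]  (≈ [1.0000, 36.0000])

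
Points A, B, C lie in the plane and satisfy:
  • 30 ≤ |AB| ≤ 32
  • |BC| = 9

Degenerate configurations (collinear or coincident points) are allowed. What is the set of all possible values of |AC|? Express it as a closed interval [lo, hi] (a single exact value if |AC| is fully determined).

|AC| ∈ [21, 41]  (≈ [21.0000, 41.0000])

|AB| ∈ [30, 32]
|BC| ∈ {9}
|AC| ∈ [21, 41]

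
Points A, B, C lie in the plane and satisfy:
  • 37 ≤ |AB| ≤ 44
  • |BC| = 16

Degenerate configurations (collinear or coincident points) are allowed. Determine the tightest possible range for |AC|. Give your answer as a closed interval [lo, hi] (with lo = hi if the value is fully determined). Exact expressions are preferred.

|AB| ∈ [37, 44]
|BC| ∈ {16}
|AC| ∈ [21, 60]

|AC| ∈ [21, 60]  (≈ [21.0000, 60.0000])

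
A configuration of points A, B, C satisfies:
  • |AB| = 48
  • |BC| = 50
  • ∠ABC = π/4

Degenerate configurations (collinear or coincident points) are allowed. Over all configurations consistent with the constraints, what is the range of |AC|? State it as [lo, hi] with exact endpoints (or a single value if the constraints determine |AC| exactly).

|AC| = 2·√(1201 - 600·√(2))  (≈ 37.5485)

|AB| ∈ {48}
|BC| ∈ {50}
|AC| ∈ {2·√(1201 - 600·√(2))}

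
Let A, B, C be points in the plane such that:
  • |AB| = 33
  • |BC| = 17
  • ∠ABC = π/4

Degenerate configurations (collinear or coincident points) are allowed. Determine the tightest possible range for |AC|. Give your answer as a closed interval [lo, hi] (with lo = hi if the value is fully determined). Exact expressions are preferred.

|AC| = √(1378 - 561·√(2))  (≈ 24.1790)

|AB| ∈ {33}
|BC| ∈ {17}
|AC| ∈ {√(1378 - 561·√(2))}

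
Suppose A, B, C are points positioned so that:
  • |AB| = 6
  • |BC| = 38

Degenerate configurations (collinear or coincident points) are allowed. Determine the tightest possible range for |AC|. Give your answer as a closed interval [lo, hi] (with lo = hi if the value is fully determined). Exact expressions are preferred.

|AB| ∈ {6}
|BC| ∈ {38}
|AC| ∈ [32, 44]

|AC| ∈ [32, 44]  (≈ [32.0000, 44.0000])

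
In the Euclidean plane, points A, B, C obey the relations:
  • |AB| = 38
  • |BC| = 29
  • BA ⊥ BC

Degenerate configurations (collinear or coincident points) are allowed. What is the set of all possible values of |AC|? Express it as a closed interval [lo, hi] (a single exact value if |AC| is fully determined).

|AC| = √(2285)  (≈ 47.8017)

|AB| ∈ {38}
|BC| ∈ {29}
|AC| ∈ {√(2285)}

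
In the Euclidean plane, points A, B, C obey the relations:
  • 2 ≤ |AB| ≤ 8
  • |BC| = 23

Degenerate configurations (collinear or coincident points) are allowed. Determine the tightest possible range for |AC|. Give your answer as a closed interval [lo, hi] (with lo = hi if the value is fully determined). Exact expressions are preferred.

|AB| ∈ [2, 8]
|BC| ∈ {23}
|AC| ∈ [15, 31]

|AC| ∈ [15, 31]  (≈ [15.0000, 31.0000])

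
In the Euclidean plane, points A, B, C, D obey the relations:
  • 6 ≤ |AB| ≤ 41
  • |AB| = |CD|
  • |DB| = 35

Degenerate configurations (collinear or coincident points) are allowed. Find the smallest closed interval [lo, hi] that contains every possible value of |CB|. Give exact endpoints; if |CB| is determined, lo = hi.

|AB| ∈ [6, 41]
|BD| ∈ {35}
|CD| ∈ [6, 41]
|AD| ∈ [0, 76]
|BC| ∈ [0, 76]
|AC| ∈ [0, 117]

|CB| ∈ [0, 76]  (≈ [0.0000, 76.0000])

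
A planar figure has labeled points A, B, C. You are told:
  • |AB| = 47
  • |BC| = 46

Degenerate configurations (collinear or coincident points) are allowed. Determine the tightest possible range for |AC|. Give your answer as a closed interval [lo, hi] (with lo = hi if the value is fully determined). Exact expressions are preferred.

|AB| ∈ {47}
|BC| ∈ {46}
|AC| ∈ [1, 93]

|AC| ∈ [1, 93]  (≈ [1.0000, 93.0000])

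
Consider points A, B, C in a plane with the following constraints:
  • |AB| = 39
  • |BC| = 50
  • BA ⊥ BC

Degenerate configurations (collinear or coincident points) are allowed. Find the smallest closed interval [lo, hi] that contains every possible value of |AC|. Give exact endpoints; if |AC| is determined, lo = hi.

|AC| = √(4021)  (≈ 63.4114)

|AB| ∈ {39}
|BC| ∈ {50}
|AC| ∈ {√(4021)}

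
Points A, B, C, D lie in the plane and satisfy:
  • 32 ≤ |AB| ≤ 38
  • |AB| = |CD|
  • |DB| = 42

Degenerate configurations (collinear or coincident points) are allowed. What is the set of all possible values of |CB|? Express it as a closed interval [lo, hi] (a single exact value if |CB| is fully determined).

|AB| ∈ [32, 38]
|BD| ∈ {42}
|CD| ∈ [32, 38]
|AD| ∈ [4, 80]
|BC| ∈ [4, 80]
|AC| ∈ [0, 118]

|CB| ∈ [4, 80]  (≈ [4.0000, 80.0000])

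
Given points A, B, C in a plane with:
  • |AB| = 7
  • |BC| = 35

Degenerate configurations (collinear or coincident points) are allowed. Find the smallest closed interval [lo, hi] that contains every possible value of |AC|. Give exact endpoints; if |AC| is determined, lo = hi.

|AB| ∈ {7}
|BC| ∈ {35}
|AC| ∈ [28, 42]

|AC| ∈ [28, 42]  (≈ [28.0000, 42.0000])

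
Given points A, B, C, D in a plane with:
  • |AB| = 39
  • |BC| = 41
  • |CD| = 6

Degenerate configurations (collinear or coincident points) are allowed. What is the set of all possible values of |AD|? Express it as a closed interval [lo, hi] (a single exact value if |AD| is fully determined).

|AD| ∈ [0, 86]  (≈ [0.0000, 86.0000])

|AB| ∈ {39}
|BC| ∈ {41}
|CD| ∈ {6}
|AC| ∈ [2, 80]
|BD| ∈ [35, 47]
|AD| ∈ [0, 86]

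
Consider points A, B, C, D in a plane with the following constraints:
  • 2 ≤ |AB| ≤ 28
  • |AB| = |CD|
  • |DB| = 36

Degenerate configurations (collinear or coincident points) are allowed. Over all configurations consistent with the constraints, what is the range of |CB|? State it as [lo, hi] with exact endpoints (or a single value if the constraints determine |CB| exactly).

|CB| ∈ [8, 64]  (≈ [8.0000, 64.0000])

|AB| ∈ [2, 28]
|BD| ∈ {36}
|CD| ∈ [2, 28]
|AD| ∈ [8, 64]
|BC| ∈ [8, 64]
|AC| ∈ [0, 92]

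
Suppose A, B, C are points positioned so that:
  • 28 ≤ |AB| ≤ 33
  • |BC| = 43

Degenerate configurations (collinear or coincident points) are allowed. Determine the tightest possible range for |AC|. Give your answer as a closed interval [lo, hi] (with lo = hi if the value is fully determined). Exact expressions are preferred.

|AC| ∈ [10, 76]  (≈ [10.0000, 76.0000])

|AB| ∈ [28, 33]
|BC| ∈ {43}
|AC| ∈ [10, 76]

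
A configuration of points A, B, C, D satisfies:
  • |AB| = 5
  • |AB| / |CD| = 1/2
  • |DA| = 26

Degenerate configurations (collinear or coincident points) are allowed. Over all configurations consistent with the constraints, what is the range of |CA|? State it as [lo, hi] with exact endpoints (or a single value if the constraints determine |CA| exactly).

|AB| ∈ {5}
|AD| ∈ {26}
|CD| ∈ {10}
|BD| ∈ [21, 31]
|AC| ∈ [16, 36]
|BC| ∈ [11, 41]

|CA| ∈ [16, 36]  (≈ [16.0000, 36.0000])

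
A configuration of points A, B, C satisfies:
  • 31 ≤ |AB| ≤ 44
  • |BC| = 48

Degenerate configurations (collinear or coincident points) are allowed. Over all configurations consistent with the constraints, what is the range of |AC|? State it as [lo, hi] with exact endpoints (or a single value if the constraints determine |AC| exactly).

|AC| ∈ [4, 92]  (≈ [4.0000, 92.0000])

|AB| ∈ [31, 44]
|BC| ∈ {48}
|AC| ∈ [4, 92]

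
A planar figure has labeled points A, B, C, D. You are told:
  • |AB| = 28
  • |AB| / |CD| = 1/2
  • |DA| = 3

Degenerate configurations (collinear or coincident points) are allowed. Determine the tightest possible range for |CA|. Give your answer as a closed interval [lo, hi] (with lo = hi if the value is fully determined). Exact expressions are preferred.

|CA| ∈ [53, 59]  (≈ [53.0000, 59.0000])

|AB| ∈ {28}
|AD| ∈ {3}
|CD| ∈ {56}
|BD| ∈ [25, 31]
|AC| ∈ [53, 59]
|BC| ∈ [25, 87]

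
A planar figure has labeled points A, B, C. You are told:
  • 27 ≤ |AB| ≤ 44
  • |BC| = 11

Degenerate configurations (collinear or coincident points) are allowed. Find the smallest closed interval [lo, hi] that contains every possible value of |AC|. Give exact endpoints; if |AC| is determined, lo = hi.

|AB| ∈ [27, 44]
|BC| ∈ {11}
|AC| ∈ [16, 55]

|AC| ∈ [16, 55]  (≈ [16.0000, 55.0000])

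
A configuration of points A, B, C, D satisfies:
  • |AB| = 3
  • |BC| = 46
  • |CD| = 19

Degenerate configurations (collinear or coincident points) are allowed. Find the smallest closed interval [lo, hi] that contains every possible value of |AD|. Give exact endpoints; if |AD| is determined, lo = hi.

|AB| ∈ {3}
|BC| ∈ {46}
|CD| ∈ {19}
|AC| ∈ [43, 49]
|BD| ∈ [27, 65]
|AD| ∈ [24, 68]

|AD| ∈ [24, 68]  (≈ [24.0000, 68.0000])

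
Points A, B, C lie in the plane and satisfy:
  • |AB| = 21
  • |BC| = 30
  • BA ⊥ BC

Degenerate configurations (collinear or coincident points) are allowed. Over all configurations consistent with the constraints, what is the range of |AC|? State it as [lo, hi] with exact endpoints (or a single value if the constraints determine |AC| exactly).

|AC| = 3·√(149)  (≈ 36.6197)

|AB| ∈ {21}
|BC| ∈ {30}
|AC| ∈ {3·√(149)}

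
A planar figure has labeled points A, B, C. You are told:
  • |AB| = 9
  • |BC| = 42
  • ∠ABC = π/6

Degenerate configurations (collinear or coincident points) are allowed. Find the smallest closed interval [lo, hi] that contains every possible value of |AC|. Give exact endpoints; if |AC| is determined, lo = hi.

|AB| ∈ {9}
|BC| ∈ {42}
|AC| ∈ {3·√(205 - 42·√(3))}

|AC| = 3·√(205 - 42·√(3))  (≈ 34.5005)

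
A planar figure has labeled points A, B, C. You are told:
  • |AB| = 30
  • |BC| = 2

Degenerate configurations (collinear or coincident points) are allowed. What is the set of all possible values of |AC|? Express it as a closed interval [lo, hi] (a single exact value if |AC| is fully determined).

|AC| ∈ [28, 32]  (≈ [28.0000, 32.0000])

|AB| ∈ {30}
|BC| ∈ {2}
|AC| ∈ [28, 32]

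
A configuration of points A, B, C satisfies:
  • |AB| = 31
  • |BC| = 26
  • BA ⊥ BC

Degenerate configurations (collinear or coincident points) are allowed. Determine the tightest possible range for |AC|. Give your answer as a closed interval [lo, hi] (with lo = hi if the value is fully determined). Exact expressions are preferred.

|AC| = √(1637)  (≈ 40.4599)

|AB| ∈ {31}
|BC| ∈ {26}
|AC| ∈ {√(1637)}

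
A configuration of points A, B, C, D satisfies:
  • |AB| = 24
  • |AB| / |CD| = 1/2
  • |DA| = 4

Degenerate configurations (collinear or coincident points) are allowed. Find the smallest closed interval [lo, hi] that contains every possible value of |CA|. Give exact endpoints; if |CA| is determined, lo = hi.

|AB| ∈ {24}
|AD| ∈ {4}
|CD| ∈ {48}
|BD| ∈ [20, 28]
|AC| ∈ [44, 52]
|BC| ∈ [20, 76]

|CA| ∈ [44, 52]  (≈ [44.0000, 52.0000])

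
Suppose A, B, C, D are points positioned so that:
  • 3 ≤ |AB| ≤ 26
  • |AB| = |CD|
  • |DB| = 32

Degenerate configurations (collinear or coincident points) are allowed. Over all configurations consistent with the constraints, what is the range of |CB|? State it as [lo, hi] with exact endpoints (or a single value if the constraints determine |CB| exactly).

|AB| ∈ [3, 26]
|BD| ∈ {32}
|CD| ∈ [3, 26]
|AD| ∈ [6, 58]
|BC| ∈ [6, 58]
|AC| ∈ [0, 84]

|CB| ∈ [6, 58]  (≈ [6.0000, 58.0000])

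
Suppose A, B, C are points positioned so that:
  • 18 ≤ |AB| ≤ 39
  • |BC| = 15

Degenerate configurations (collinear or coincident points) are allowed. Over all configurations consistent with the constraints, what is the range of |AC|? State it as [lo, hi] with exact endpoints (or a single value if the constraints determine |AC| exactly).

|AB| ∈ [18, 39]
|BC| ∈ {15}
|AC| ∈ [3, 54]

|AC| ∈ [3, 54]  (≈ [3.0000, 54.0000])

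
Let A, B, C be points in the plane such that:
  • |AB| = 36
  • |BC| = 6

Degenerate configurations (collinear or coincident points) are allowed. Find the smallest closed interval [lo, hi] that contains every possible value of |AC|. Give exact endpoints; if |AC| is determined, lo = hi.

|AB| ∈ {36}
|BC| ∈ {6}
|AC| ∈ [30, 42]

|AC| ∈ [30, 42]  (≈ [30.0000, 42.0000])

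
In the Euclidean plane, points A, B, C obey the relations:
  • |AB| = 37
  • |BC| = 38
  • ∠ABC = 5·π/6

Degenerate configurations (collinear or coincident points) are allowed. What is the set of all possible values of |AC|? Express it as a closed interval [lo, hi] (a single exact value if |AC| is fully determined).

|AC| = √(1406·√(3) + 2813)  (≈ 72.4449)

|AB| ∈ {37}
|BC| ∈ {38}
|AC| ∈ {√(1406·√(3) + 2813)}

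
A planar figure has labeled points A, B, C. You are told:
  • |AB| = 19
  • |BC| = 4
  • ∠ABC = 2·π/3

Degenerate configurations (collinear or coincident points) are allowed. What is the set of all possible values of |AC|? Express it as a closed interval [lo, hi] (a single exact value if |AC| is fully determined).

|AC| = √(453)  (≈ 21.2838)

|AB| ∈ {19}
|BC| ∈ {4}
|AC| ∈ {√(453)}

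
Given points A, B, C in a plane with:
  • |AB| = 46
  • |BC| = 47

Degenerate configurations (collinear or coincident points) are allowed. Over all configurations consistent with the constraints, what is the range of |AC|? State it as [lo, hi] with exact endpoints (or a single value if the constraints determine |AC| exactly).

|AC| ∈ [1, 93]  (≈ [1.0000, 93.0000])

|AB| ∈ {46}
|BC| ∈ {47}
|AC| ∈ [1, 93]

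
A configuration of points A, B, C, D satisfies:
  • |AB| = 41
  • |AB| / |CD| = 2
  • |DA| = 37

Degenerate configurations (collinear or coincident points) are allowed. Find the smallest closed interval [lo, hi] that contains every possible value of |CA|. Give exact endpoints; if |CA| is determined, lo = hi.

|CA| ∈ [33/2, 115/2]  (≈ [16.5000, 57.5000])

|AB| ∈ {41}
|AD| ∈ {37}
|CD| ∈ {41/2}
|BD| ∈ [4, 78]
|AC| ∈ [33/2, 115/2]
|BC| ∈ [0, 197/2]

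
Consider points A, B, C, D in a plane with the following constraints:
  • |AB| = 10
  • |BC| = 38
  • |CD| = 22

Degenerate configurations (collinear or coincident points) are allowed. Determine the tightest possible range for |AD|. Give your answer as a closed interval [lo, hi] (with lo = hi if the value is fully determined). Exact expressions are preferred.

|AB| ∈ {10}
|BC| ∈ {38}
|CD| ∈ {22}
|AC| ∈ [28, 48]
|BD| ∈ [16, 60]
|AD| ∈ [6, 70]

|AD| ∈ [6, 70]  (≈ [6.0000, 70.0000])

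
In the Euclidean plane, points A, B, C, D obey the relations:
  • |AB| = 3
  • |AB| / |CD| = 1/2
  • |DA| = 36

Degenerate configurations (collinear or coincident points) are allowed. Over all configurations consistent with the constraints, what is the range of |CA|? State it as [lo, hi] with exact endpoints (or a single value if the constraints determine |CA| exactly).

|CA| ∈ [30, 42]  (≈ [30.0000, 42.0000])

|AB| ∈ {3}
|AD| ∈ {36}
|CD| ∈ {6}
|BD| ∈ [33, 39]
|AC| ∈ [30, 42]
|BC| ∈ [27, 45]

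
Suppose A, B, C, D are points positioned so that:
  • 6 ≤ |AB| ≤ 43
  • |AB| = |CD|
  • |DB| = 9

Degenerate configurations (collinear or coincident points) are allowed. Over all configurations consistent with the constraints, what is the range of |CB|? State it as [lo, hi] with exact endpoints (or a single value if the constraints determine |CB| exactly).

|AB| ∈ [6, 43]
|BD| ∈ {9}
|CD| ∈ [6, 43]
|AD| ∈ [0, 52]
|BC| ∈ [0, 52]
|AC| ∈ [0, 95]

|CB| ∈ [0, 52]  (≈ [0.0000, 52.0000])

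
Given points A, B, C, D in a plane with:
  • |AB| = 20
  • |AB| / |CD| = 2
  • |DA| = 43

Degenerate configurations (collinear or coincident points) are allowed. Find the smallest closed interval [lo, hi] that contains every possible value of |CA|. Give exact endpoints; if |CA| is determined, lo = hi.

|AB| ∈ {20}
|AD| ∈ {43}
|CD| ∈ {10}
|BD| ∈ [23, 63]
|AC| ∈ [33, 53]
|BC| ∈ [13, 73]

|CA| ∈ [33, 53]  (≈ [33.0000, 53.0000])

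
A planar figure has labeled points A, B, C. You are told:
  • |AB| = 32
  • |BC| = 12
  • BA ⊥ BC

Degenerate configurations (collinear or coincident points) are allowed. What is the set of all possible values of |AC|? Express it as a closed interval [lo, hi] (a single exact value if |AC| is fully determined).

|AB| ∈ {32}
|BC| ∈ {12}
|AC| ∈ {4·√(73)}

|AC| = 4·√(73)  (≈ 34.1760)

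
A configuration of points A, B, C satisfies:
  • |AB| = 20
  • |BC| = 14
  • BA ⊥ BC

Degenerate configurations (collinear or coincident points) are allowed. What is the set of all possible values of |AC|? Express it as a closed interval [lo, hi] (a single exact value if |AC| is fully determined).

|AB| ∈ {20}
|BC| ∈ {14}
|AC| ∈ {2·√(149)}

|AC| = 2·√(149)  (≈ 24.4131)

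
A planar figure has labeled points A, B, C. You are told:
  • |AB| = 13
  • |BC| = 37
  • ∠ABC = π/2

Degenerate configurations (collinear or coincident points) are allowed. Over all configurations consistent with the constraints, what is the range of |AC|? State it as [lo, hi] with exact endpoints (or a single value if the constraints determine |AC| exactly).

|AC| = √(1538)  (≈ 39.2173)

|AB| ∈ {13}
|BC| ∈ {37}
|AC| ∈ {√(1538)}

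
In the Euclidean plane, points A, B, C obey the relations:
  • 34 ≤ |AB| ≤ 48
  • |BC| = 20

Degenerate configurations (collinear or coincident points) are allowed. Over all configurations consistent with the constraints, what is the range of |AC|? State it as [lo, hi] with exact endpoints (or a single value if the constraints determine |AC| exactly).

|AC| ∈ [14, 68]  (≈ [14.0000, 68.0000])

|AB| ∈ [34, 48]
|BC| ∈ {20}
|AC| ∈ [14, 68]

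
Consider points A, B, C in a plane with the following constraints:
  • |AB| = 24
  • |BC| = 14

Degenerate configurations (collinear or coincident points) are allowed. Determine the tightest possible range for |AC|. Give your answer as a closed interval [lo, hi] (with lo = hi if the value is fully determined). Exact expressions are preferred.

|AB| ∈ {24}
|BC| ∈ {14}
|AC| ∈ [10, 38]

|AC| ∈ [10, 38]  (≈ [10.0000, 38.0000])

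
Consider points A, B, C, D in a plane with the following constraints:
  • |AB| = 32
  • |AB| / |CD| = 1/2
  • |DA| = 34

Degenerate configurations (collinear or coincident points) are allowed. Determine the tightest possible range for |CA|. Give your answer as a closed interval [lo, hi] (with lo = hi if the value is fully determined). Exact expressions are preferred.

|CA| ∈ [30, 98]  (≈ [30.0000, 98.0000])

|AB| ∈ {32}
|AD| ∈ {34}
|CD| ∈ {64}
|BD| ∈ [2, 66]
|AC| ∈ [30, 98]
|BC| ∈ [0, 130]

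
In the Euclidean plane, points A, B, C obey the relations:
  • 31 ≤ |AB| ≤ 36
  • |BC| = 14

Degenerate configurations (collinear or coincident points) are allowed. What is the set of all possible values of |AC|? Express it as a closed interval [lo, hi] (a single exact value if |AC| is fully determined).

|AC| ∈ [17, 50]  (≈ [17.0000, 50.0000])

|AB| ∈ [31, 36]
|BC| ∈ {14}
|AC| ∈ [17, 50]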